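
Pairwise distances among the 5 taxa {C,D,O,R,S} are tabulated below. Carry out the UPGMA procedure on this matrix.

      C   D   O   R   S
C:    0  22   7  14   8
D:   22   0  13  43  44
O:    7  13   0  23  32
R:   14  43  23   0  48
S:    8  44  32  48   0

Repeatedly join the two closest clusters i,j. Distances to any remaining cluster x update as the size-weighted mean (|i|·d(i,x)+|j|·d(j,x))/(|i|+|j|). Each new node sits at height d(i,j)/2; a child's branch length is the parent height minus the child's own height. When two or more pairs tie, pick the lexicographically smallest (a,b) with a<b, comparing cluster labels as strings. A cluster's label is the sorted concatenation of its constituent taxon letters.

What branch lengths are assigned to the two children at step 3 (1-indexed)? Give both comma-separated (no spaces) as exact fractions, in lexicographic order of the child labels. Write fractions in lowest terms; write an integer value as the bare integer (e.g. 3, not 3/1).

55/12,40/3

iteration 1: select C,O (d=7); attach at lengths (7/2, 7/2); label the merged cluster CO
  updated: d(CO,D)=35/2, d(CO,R)=37/2, d(CO,S)=20
iteration 2: select CO,D (d=35/2); attach at lengths (21/4, 35/4); label the merged cluster CDO
  updated: d(CDO,R)=80/3, d(CDO,S)=28
iteration 3: select CDO,R (d=80/3); attach at lengths (55/12, 40/3); label the merged cluster CDOR
  updated: d(CDOR,S)=33
iteration 4: select CDOR,S (d=33); attach at lengths (19/6, 33/2); label the merged cluster CDORS
final tree: ((((C:7/2,O:7/2):21/4,D:35/4):55/12,R:40/3):19/6,S:33/2)
total length: 703/12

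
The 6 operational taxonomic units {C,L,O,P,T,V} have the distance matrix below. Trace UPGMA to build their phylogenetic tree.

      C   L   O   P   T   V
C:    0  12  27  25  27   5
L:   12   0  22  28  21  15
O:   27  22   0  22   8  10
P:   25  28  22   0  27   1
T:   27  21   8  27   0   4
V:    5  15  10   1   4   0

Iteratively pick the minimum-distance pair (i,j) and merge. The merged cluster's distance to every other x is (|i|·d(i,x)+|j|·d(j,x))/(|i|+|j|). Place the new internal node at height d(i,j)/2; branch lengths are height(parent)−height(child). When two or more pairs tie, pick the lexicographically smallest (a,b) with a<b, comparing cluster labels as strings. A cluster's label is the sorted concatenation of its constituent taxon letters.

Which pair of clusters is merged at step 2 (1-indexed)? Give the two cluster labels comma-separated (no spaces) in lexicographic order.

O,T

step 1: merge (P,V) at d=1; branch lengths P→1/2, V→1/2; new cluster PV
  updated: d(C,PV)=15, d(L,PV)=43/2, d(O,PV)=16, d(PV,T)=31/2
step 2: merge (O,T) at d=8; branch lengths O→4, T→4; new cluster OT
  updated: d(C,OT)=27, d(L,OT)=43/2, d(OT,PV)=63/4
step 3: merge (C,L) at d=12; branch lengths C→6, L→6; new cluster CL
  updated: d(CL,OT)=97/4, d(CL,PV)=73/4
step 4: merge (OT,PV) at d=63/4; branch lengths OT→31/8, PV→59/8; new cluster OPTV
  updated: d(CL,OPTV)=85/4
step 5: merge (CL,OPTV) at d=85/4; branch lengths CL→37/8, OPTV→11/4; new cluster CLOPTV
final tree: ((C:6,L:6):37/8,((O:4,T:4):31/8,(P:1/2,V:1/2):59/8):11/4)
total length: 317/8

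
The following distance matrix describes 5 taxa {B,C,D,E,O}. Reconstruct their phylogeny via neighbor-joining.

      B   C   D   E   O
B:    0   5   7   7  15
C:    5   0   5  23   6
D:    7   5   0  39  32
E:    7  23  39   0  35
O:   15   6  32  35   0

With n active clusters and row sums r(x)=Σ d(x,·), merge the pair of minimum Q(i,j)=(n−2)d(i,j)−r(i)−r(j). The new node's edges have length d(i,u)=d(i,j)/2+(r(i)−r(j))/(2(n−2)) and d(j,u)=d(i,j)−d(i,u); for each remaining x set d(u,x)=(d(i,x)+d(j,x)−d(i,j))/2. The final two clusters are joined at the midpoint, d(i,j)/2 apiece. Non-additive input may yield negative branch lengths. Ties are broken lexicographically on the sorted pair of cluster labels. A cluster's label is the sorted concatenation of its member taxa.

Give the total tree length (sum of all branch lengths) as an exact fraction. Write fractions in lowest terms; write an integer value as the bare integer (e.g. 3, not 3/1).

iteration 1: select B,E (d=7, Q=-117); attach at lengths (-49/6, 91/6); label the merged cluster BE
  updated: d(BE,C)=21/2, d(BE,D)=39/2, d(BE,O)=43/2
iteration 2: select BE,D (d=39/2, Q=-69); attach at lengths (17/2, 11); label the merged cluster BDE
  updated: d(BDE,C)=-2, d(BDE,O)=17
iteration 3: select BDE,C (d=-2, Q=-21); attach at lengths (9/2, -13/2); label the merged cluster BCDE
  updated: d(BCDE,O)=25/2
iteration 4: select BCDE,O (d=25/2); attach at lengths (25/4, 25/4); label the merged cluster BCDEO
final tree: ((((B:-49/6,E:91/6):17/2,D:11):9/2,C:-13/2):25/4,O:25/4)
total length: 37

37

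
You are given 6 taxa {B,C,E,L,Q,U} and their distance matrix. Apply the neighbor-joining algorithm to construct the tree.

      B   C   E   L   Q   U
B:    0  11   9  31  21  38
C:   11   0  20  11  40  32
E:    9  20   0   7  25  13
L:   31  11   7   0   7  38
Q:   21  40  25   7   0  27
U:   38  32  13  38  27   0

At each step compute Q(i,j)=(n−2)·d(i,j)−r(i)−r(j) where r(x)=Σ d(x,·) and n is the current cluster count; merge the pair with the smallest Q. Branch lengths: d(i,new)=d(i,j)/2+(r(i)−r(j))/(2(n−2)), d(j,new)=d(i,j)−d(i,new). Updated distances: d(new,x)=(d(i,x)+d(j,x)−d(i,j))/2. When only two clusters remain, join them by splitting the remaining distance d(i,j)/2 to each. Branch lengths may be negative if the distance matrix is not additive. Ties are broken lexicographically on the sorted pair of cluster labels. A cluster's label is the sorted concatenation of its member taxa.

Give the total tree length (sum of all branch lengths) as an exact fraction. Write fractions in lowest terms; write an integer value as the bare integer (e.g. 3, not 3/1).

iteration 1: select L,Q (d=7, Q=-186); attach at lengths (1/4, 27/4); label the merged cluster LQ
  updated: d(B,LQ)=45/2, d(C,LQ)=22, d(E,LQ)=25/2, d(LQ,U)=29
iteration 2: select B,C (d=11, Q=-265/2); attach at lengths (19/4, 25/4); label the merged cluster BC
  updated: d(BC,E)=9, d(BC,LQ)=67/4, d(BC,U)=59/2
iteration 3: select BC,LQ (d=67/4, Q=-80); attach at lengths (61/8, 73/8); label the merged cluster BCLQ
  updated: d(BCLQ,E)=19/8, d(BCLQ,U)=167/8
iteration 4: select BCLQ,E (d=19/8, Q=-145/4); attach at lengths (41/8, -11/4); label the merged cluster BCELQ
  updated: d(BCELQ,U)=63/4
iteration 5: select BCELQ,U (d=63/4); attach at lengths (63/8, 63/8); label the merged cluster BCELQU
final tree: ((((B:19/4,C:25/4):61/8,(L:1/4,Q:27/4):73/8):41/8,E:-11/4):63/8,U:63/8)
total length: 423/8

423/8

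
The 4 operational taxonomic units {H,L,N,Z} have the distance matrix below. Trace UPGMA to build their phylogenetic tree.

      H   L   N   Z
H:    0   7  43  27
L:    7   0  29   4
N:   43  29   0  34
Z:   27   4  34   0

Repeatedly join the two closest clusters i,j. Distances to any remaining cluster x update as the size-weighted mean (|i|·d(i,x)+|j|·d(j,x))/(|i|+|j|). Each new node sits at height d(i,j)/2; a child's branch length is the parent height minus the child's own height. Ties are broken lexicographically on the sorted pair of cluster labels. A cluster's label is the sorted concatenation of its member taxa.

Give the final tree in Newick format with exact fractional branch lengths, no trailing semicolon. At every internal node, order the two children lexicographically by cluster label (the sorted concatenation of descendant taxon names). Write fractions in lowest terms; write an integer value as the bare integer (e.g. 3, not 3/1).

((H:17/2,(L:2,Z:2):13/2):55/6,N:53/3)

1. join L+Z (d=4) ⇒ LZ; edges |L|=2, |Z|=2
  updated: d(H,LZ)=17, d(LZ,N)=63/2
2. join H+LZ (d=17) ⇒ HLZ; edges |H|=17/2, |LZ|=13/2
  updated: d(HLZ,N)=106/3
3. join HLZ+N (d=106/3) ⇒ HLNZ; edges |HLZ|=55/6, |N|=53/3
final tree: ((H:17/2,(L:2,Z:2):13/2):55/6,N:53/3)
total length: 275/6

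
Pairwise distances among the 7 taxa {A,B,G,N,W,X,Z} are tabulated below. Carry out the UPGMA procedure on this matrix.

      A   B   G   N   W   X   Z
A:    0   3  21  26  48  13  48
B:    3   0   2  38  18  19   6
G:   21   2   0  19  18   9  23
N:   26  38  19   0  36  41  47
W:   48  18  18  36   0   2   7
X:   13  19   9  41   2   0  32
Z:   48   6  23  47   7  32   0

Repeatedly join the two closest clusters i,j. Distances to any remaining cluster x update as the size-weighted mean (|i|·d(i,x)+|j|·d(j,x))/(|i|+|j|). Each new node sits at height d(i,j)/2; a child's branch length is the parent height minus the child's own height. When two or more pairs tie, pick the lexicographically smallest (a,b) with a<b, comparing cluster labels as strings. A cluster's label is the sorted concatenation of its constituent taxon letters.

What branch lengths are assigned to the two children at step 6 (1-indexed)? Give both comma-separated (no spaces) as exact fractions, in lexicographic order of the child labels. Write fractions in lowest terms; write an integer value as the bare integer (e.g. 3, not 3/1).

217/36,69/4

iteration 1: select B,G (d=2); attach at lengths (1, 1); label the merged cluster BG
  updated: d(A,BG)=12, d(BG,N)=57/2, d(BG,W)=18, d(BG,X)=14, d(BG,Z)=29/2
iteration 2: select W,X (d=2); attach at lengths (1, 1); label the merged cluster WX
  updated: d(A,WX)=61/2, d(BG,WX)=16, d(N,WX)=77/2, d(WX,Z)=39/2
iteration 3: select A,BG (d=12); attach at lengths (6, 5); label the merged cluster ABG
  updated: d(ABG,N)=83/3, d(ABG,WX)=125/6, d(ABG,Z)=77/3
iteration 4: select WX,Z (d=39/2); attach at lengths (35/4, 39/4); label the merged cluster WXZ
  updated: d(ABG,WXZ)=202/9, d(N,WXZ)=124/3
iteration 5: select ABG,WXZ (d=202/9); attach at lengths (47/9, 53/36); label the merged cluster ABGWXZ
  updated: d(ABGWXZ,N)=69/2
iteration 6: select ABGWXZ,N (d=69/2); attach at lengths (217/36, 69/4); label the merged cluster ABGNWXZ
final tree: (((A:6,(B:1,G:1):5):47/9,((W:1,X:1):35/4,Z:39/4):53/36):217/36,N:69/4)
total length: 2285/36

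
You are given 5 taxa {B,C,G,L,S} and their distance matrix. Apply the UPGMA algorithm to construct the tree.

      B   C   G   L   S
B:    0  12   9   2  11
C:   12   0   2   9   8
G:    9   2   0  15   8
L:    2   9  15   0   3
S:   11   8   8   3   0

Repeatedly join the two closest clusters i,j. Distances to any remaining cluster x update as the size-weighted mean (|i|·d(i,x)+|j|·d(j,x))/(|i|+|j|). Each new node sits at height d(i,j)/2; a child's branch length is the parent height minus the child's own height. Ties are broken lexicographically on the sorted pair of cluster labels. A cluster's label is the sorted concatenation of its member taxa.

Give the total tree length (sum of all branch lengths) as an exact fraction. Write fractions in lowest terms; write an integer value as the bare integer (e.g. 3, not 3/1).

47/3

iteration 1: select B,L (d=2); attach at lengths (1, 1); label the merged cluster BL
  updated: d(BL,C)=21/2, d(BL,G)=12, d(BL,S)=7
iteration 2: select C,G (d=2); attach at lengths (1, 1); label the merged cluster CG
  updated: d(BL,CG)=45/4, d(CG,S)=8
iteration 3: select BL,S (d=7); attach at lengths (5/2, 7/2); label the merged cluster BLS
  updated: d(BLS,CG)=61/6
iteration 4: select BLS,CG (d=61/6); attach at lengths (19/12, 49/12); label the merged cluster BCGLS
final tree: (((B:1,L:1):5/2,S:7/2):19/12,(C:1,G:1):49/12)
total length: 47/3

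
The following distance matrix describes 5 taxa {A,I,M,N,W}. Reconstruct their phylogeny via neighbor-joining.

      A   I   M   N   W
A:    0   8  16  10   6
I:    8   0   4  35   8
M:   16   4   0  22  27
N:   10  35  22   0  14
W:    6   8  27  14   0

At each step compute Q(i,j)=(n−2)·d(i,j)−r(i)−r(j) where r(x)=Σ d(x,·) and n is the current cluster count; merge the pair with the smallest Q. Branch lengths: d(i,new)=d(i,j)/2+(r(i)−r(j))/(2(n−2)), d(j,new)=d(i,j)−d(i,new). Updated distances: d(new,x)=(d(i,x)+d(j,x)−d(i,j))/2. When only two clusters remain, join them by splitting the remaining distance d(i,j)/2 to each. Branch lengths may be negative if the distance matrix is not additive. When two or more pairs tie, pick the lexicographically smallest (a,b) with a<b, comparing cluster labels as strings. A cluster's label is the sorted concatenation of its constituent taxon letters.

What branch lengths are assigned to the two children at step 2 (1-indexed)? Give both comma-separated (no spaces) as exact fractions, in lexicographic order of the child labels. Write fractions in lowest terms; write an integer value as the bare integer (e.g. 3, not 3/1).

-3/2,23/2

1. join I+M (d=4, Q=-112) ⇒ IM; edges |I|=-1/3, |M|=13/3
  updated: d(A,IM)=10, d(IM,N)=53/2, d(IM,W)=31/2
2. join A+IM (d=10, Q=-58) ⇒ AIM; edges |A|=-3/2, |IM|=23/2
  updated: d(AIM,N)=53/4, d(AIM,W)=23/4
3. join AIM+N (d=53/4, Q=-33) ⇒ AIMN; edges |AIM|=5/2, |N|=43/4
  updated: d(AIMN,W)=13/4
4. join AIMN+W (d=13/4) ⇒ AIMNW; edges |AIMN|=13/8, |W|=13/8
final tree: (((A:-3/2,(I:-1/3,M:13/3):23/2):5/2,N:43/4):13/8,W:13/8)
total length: 61/2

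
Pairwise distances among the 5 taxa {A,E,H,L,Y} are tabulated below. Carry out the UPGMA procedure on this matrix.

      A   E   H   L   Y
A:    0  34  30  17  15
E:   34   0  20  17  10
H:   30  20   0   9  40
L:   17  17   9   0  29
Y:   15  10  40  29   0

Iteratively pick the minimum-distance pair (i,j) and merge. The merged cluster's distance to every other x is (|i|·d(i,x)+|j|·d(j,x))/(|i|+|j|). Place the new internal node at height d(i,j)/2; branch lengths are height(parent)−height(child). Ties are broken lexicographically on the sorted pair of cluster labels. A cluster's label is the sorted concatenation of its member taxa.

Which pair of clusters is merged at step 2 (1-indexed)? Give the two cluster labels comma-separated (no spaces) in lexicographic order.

1. join H+L (d=9) ⇒ HL; edges |H|=9/2, |L|=9/2
  updated: d(A,HL)=47/2, d(E,HL)=37/2, d(HL,Y)=69/2
2. join E+Y (d=10) ⇒ EY; edges |E|=5, |Y|=5
  updated: d(A,EY)=49/2, d(EY,HL)=53/2
3. join A+HL (d=47/2) ⇒ AHL; edges |A|=47/4, |HL|=29/4
  updated: d(AHL,EY)=155/6
4. join AHL+EY (d=155/6) ⇒ AEHLY; edges |AHL|=7/6, |EY|=95/12
final tree: ((A:47/4,(H:9/2,L:9/2):29/4):7/6,(E:5,Y:5):95/12)
total length: 565/12

E,Y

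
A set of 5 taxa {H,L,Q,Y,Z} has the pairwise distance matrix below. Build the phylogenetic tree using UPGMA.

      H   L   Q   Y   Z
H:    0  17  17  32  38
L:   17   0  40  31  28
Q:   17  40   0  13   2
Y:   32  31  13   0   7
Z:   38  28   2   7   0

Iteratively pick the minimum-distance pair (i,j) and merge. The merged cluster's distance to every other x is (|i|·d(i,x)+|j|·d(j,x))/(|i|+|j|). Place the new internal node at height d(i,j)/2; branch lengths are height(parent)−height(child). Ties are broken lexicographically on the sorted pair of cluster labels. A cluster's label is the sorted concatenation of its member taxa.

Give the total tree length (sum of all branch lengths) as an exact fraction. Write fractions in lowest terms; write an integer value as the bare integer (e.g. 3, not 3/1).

1. join Q+Z (d=2) ⇒ QZ; edges |Q|=1, |Z|=1
  updated: d(H,QZ)=55/2, d(L,QZ)=34, d(QZ,Y)=10
2. join QZ+Y (d=10) ⇒ QYZ; edges |QZ|=4, |Y|=5
  updated: d(H,QYZ)=29, d(L,QYZ)=33
3. join H+L (d=17) ⇒ HL; edges |H|=17/2, |L|=17/2
  updated: d(HL,QYZ)=31
4. join HL+QYZ (d=31) ⇒ HLQYZ; edges |HL|=7, |QYZ|=21/2
final tree: ((H:17/2,L:17/2):7,((Q:1,Z:1):4,Y:5):21/2)
total length: 91/2

91/2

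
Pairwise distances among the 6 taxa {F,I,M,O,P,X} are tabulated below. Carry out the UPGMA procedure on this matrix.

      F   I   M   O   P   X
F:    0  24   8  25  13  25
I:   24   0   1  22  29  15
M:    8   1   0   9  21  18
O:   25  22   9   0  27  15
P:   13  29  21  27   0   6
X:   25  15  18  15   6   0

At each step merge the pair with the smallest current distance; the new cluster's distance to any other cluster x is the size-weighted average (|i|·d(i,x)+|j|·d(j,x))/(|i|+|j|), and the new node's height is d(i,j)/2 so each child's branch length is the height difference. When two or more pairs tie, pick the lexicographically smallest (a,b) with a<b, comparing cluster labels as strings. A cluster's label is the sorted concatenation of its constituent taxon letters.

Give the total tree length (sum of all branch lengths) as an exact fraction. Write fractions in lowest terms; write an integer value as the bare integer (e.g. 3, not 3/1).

1. join I+M (d=1) ⇒ IM; edges |I|=1/2, |M|=1/2
  updated: d(F,IM)=16, d(IM,O)=31/2, d(IM,P)=25, d(IM,X)=33/2
2. join P+X (d=6) ⇒ PX; edges |P|=3, |X|=3
  updated: d(F,PX)=19, d(IM,PX)=83/4, d(O,PX)=21
3. join IM+O (d=31/2) ⇒ IMO; edges |IM|=29/4, |O|=31/4
  updated: d(F,IMO)=19, d(IMO,PX)=125/6
4. join F+IMO (d=19) ⇒ FIMO; edges |F|=19/2, |IMO|=7/4
  updated: d(FIMO,PX)=163/8
5. join FIMO+PX (d=163/8) ⇒ FIMOPX; edges |FIMO|=11/16, |PX|=115/16
final tree: ((F:19/2,((I:1/2,M:1/2):29/4,O:31/4):7/4):11/16,(P:3,X:3):115/16)
total length: 329/8

329/8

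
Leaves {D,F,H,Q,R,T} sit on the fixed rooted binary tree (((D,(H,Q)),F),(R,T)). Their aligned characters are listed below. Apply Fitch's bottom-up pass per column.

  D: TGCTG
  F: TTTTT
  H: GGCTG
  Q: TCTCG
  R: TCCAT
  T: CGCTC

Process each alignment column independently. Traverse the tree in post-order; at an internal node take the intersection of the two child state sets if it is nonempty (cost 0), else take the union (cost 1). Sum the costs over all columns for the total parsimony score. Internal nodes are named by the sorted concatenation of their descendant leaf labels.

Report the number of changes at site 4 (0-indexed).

HQ@0: {G} ∪ {T} = {G,T} (union, +1)
DHQ@0: {T} ∩ {G,T} = {T} (intersection, +0)
DFHQ@0: {T} ∩ {T} = {T} (intersection, +0)
RT@0: {T} ∪ {C} = {C,T} (union, +1)
DFHQRT@0: {T} ∩ {C,T} = {T} (intersection, +0)
HQ@1: {G} ∪ {C} = {C,G} (union, +1)
DHQ@1: {G} ∩ {C,G} = {G} (intersection, +0)
DFHQ@1: {G} ∪ {T} = {G,T} (union, +1)
RT@1: {C} ∪ {G} = {C,G} (union, +1)
DFHQRT@1: {G,T} ∩ {C,G} = {G} (intersection, +0)
HQ@2: {C} ∪ {T} = {C,T} (union, +1)
DHQ@2: {C} ∩ {C,T} = {C} (intersection, +0)
DFHQ@2: {C} ∪ {T} = {C,T} (union, +1)
RT@2: {C} ∩ {C} = {C} (intersection, +0)
DFHQRT@2: {C,T} ∩ {C} = {C} (intersection, +0)
HQ@3: {T} ∪ {C} = {C,T} (union, +1)
DHQ@3: {T} ∩ {C,T} = {T} (intersection, +0)
DFHQ@3: {T} ∩ {T} = {T} (intersection, +0)
RT@3: {A} ∪ {T} = {A,T} (union, +1)
DFHQRT@3: {T} ∩ {A,T} = {T} (intersection, +0)
HQ@4: {G} ∩ {G} = {G} (intersection, +0)
DHQ@4: {G} ∩ {G} = {G} (intersection, +0)
DFHQ@4: {G} ∪ {T} = {G,T} (union, +1)
RT@4: {T} ∪ {C} = {C,T} (union, +1)
DFHQRT@4: {G,T} ∩ {C,T} = {T} (intersection, +0)
per-site changes: [2, 3, 2, 2, 2]; total = 11

2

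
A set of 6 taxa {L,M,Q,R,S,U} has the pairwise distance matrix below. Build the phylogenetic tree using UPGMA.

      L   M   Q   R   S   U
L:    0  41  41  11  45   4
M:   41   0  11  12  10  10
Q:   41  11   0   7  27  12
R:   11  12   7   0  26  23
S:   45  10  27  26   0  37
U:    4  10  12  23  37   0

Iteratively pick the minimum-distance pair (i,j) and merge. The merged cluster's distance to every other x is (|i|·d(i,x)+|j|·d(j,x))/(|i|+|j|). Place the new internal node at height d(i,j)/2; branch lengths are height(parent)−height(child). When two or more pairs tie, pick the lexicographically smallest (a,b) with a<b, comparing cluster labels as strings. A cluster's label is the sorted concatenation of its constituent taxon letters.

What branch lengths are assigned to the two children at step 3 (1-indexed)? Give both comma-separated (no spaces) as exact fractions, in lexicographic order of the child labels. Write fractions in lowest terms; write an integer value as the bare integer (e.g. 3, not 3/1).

1. join L+U (d=4) ⇒ LU; edges |L|=2, |U|=2
  updated: d(LU,M)=51/2, d(LU,Q)=53/2, d(LU,R)=17, d(LU,S)=41
2. join Q+R (d=7) ⇒ QR; edges |Q|=7/2, |R|=7/2
  updated: d(LU,QR)=87/4, d(M,QR)=23/2, d(QR,S)=53/2
3. join M+S (d=10) ⇒ MS; edges |M|=5, |S|=5
  updated: d(LU,MS)=133/4, d(MS,QR)=19
4. join MS+QR (d=19) ⇒ MQRS; edges |MS|=9/2, |QR|=6
  updated: d(LU,MQRS)=55/2
5. join LU+MQRS (d=55/2) ⇒ LMQRSU; edges |LU|=47/4, |MQRS|=17/4
final tree: ((L:2,U:2):47/4,((M:5,S:5):9/2,(Q:7/2,R:7/2):6):17/4)
total length: 95/2

5,5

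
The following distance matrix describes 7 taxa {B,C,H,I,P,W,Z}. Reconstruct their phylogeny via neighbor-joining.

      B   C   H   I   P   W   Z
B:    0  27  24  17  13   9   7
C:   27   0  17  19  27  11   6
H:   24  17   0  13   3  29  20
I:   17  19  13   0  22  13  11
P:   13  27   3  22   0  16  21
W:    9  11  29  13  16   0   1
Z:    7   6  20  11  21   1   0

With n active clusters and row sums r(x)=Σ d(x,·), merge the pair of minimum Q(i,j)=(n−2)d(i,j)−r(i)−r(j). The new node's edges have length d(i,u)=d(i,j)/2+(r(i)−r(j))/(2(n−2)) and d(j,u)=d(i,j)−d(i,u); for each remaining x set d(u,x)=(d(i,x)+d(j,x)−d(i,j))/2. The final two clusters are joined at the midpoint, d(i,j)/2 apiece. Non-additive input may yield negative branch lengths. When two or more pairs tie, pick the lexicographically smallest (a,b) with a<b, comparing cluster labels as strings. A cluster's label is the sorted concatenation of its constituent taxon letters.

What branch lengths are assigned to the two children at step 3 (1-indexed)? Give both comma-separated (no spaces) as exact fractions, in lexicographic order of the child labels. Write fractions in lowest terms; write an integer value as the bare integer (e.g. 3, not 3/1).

1. join H+P (d=3, Q=-193) ⇒ HP; edges |H|=19/10, |P|=11/10
  updated: d(B,HP)=17, d(C,HP)=41/2, d(HP,I)=16, d(HP,W)=21, d(HP,Z)=19
2. join HP+I (d=16, Q=-211/2) ⇒ HIP; edges |HP|=163/16, |I|=93/16
  updated: d(B,HIP)=9, d(C,HIP)=47/4, d(HIP,W)=9, d(HIP,Z)=7
3. join B+HIP (d=9, Q=-247/4) ⇒ BHIP; edges |B|=169/24, |HIP|=47/24
  updated: d(BHIP,C)=119/8, d(BHIP,W)=9/2, d(BHIP,Z)=5/2
4. join BHIP+W (d=9/2, Q=-235/8) ⇒ BHIPW; edges |BHIP|=115/32, |W|=29/32
  updated: d(BHIPW,C)=171/16, d(BHIPW,Z)=-1/2
5. join BHIPW+C (d=171/16, Q=-259/16) ⇒ BCHIPW; edges |BHIPW|=67/32, |C|=275/32
  updated: d(BCHIPW,Z)=-83/32
6. join BCHIPW+Z (d=-83/32) ⇒ BCHIPWZ; edges |BCHIPW|=-83/64, |Z|=-83/64
final tree: ((((B:169/24,((H:19/10,P:11/10):163/16,I:93/16):47/24):115/32,W:29/32):67/32,C:275/32):-83/64,Z:-83/64)
total length: 1299/32

169/24,47/24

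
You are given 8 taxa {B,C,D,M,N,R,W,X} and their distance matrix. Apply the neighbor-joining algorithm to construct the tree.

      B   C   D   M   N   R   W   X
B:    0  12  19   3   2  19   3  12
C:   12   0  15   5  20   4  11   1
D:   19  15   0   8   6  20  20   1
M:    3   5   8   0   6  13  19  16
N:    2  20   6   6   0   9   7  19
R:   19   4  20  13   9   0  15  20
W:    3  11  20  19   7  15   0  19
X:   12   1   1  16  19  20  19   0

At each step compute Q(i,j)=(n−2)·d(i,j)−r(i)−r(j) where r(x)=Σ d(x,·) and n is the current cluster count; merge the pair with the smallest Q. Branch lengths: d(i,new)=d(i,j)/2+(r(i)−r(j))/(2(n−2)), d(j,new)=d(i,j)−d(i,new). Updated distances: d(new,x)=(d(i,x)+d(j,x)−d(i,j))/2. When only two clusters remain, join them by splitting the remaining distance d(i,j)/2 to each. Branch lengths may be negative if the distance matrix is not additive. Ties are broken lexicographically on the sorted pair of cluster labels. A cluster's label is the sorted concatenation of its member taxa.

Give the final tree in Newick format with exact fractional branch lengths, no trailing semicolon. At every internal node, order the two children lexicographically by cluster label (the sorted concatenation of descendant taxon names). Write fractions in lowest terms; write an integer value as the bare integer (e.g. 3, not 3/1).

(((((B:-21/16,W:69/16):19/8,N:5/8):131/32,M:69/32):43/32,(C:0,R:4):131/32):237/64,(D:7/12,X:5/12):237/64)

iteration 1: select D,X (d=1, Q=-171); attach at lengths (7/12, 5/12); label the merged cluster DX
  updated: d(B,DX)=15, d(C,DX)=15/2, d(DX,M)=23/2, d(DX,N)=12, d(DX,R)=39/2, d(DX,W)=19
iteration 2: select C,R (d=4, Q=-119); attach at lengths (0, 4); label the merged cluster CR
  updated: d(B,CR)=27/2, d(CR,DX)=23/2, d(CR,M)=7, d(CR,N)=25/2, d(CR,W)=11
iteration 3: select B,W (d=3, Q=-167/2); attach at lengths (-21/16, 69/16); label the merged cluster BW
  updated: d(BW,CR)=43/4, d(BW,DX)=31/2, d(BW,M)=19/2, d(BW,N)=3
iteration 4: select BW,N (d=3, Q=-253/4); attach at lengths (19/8, 5/8); label the merged cluster BNW
  updated: d(BNW,CR)=81/8, d(BNW,DX)=49/4, d(BNW,M)=25/4
iteration 5: select BNW,M (d=25/4, Q=-327/8); attach at lengths (131/32, 69/32); label the merged cluster BMNW
  updated: d(BMNW,CR)=87/16, d(BMNW,DX)=35/4
iteration 6: select BMNW,CR (d=87/16, Q=-411/16); attach at lengths (43/32, 131/32); label the merged cluster BCMNRW
  updated: d(BCMNRW,DX)=237/32
iteration 7: select BCMNRW,DX (d=237/32); attach at lengths (237/64, 237/64); label the merged cluster BCDMNRWX
final tree: (((((B:-21/16,W:69/16):19/8,N:5/8):131/32,M:69/32):43/32,(C:0,R:4):131/32):237/64,(D:7/12,X:5/12):237/64)
total length: 963/32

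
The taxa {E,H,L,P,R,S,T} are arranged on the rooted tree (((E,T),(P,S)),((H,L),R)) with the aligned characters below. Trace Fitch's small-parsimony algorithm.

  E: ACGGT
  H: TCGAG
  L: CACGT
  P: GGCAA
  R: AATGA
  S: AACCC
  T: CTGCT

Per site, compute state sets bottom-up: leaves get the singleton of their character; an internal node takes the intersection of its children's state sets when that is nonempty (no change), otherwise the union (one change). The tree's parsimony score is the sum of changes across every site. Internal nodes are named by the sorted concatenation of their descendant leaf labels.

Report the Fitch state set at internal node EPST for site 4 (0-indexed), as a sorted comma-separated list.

site 0, node ET: E={A} ∪ T={C} → {A,C} (+1)
site 0, node PS: P={G} ∪ S={A} → {A,G} (+1)
site 0, node EPST: ET={A,C} ∩ PS={A,G} → {A} (+0)
site 0, node HL: H={T} ∪ L={C} → {C,T} (+1)
site 0, node HLR: HL={C,T} ∪ R={A} → {A,C,T} (+1)
site 0, node EHLPRST: EPST={A} ∩ HLR={A,C,T} → {A} (+0)
site 1, node ET: E={C} ∪ T={T} → {C,T} (+1)
site 1, node PS: P={G} ∪ S={A} → {A,G} (+1)
site 1, node EPST: ET={C,T} ∪ PS={A,G} → {A,C,G,T} (+1)
site 1, node HL: H={C} ∪ L={A} → {A,C} (+1)
site 1, node HLR: HL={A,C} ∩ R={A} → {A} (+0)
site 1, node EHLPRST: EPST={A,C,G,T} ∩ HLR={A} → {A} (+0)
site 2, node ET: E={G} ∩ T={G} → {G} (+0)
site 2, node PS: P={C} ∩ S={C} → {C} (+0)
site 2, node EPST: ET={G} ∪ PS={C} → {C,G} (+1)
site 2, node HL: H={G} ∪ L={C} → {C,G} (+1)
site 2, node HLR: HL={C,G} ∪ R={T} → {C,G,T} (+1)
site 2, node EHLPRST: EPST={C,G} ∩ HLR={C,G,T} → {C,G} (+0)
site 3, node ET: E={G} ∪ T={C} → {C,G} (+1)
site 3, node PS: P={A} ∪ S={C} → {A,C} (+1)
site 3, node EPST: ET={C,G} ∩ PS={A,C} → {C} (+0)
site 3, node HL: H={A} ∪ L={G} → {A,G} (+1)
site 3, node HLR: HL={A,G} ∩ R={G} → {G} (+0)
site 3, node EHLPRST: EPST={C} ∪ HLR={G} → {C,G} (+1)
site 4, node ET: E={T} ∩ T={T} → {T} (+0)
site 4, node PS: P={A} ∪ S={C} → {A,C} (+1)
site 4, node EPST: ET={T} ∪ PS={A,C} → {A,C,T} (+1)
site 4, node HL: H={G} ∪ L={T} → {G,T} (+1)
site 4, node HLR: HL={G,T} ∪ R={A} → {A,G,T} (+1)
site 4, node EHLPRST: EPST={A,C,T} ∩ HLR={A,G,T} → {A,T} (+0)
per-site changes: [4, 4, 3, 4, 4]; total = 19

A,C,T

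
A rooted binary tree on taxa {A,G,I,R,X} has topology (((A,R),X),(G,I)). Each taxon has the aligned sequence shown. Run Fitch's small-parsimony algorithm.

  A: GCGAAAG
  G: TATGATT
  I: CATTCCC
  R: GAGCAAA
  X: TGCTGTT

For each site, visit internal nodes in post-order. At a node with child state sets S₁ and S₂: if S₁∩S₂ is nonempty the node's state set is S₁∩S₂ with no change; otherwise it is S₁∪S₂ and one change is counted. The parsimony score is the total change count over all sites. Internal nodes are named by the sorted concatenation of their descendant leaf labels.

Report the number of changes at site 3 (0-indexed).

3

site 0, node AR: A={G} ∩ R={G} → {G} (+0)
site 0, node ARX: AR={G} ∪ X={T} → {G,T} (+1)
site 0, node GI: G={T} ∪ I={C} → {C,T} (+1)
site 0, node AGIRX: ARX={G,T} ∩ GI={C,T} → {T} (+0)
site 1, node AR: A={C} ∪ R={A} → {A,C} (+1)
site 1, node ARX: AR={A,C} ∪ X={G} → {A,C,G} (+1)
site 1, node GI: G={A} ∩ I={A} → {A} (+0)
site 1, node AGIRX: ARX={A,C,G} ∩ GI={A} → {A} (+0)
site 2, node AR: A={G} ∩ R={G} → {G} (+0)
site 2, node ARX: AR={G} ∪ X={C} → {C,G} (+1)
site 2, node GI: G={T} ∩ I={T} → {T} (+0)
site 2, node AGIRX: ARX={C,G} ∪ GI={T} → {C,G,T} (+1)
site 3, node AR: A={A} ∪ R={C} → {A,C} (+1)
site 3, node ARX: AR={A,C} ∪ X={T} → {A,C,T} (+1)
site 3, node GI: G={G} ∪ I={T} → {G,T} (+1)
site 3, node AGIRX: ARX={A,C,T} ∩ GI={G,T} → {T} (+0)
site 4, node AR: A={A} ∩ R={A} → {A} (+0)
site 4, node ARX: AR={A} ∪ X={G} → {A,G} (+1)
site 4, node GI: G={A} ∪ I={C} → {A,C} (+1)
site 4, node AGIRX: ARX={A,G} ∩ GI={A,C} → {A} (+0)
site 5, node AR: A={A} ∩ R={A} → {A} (+0)
site 5, node ARX: AR={A} ∪ X={T} → {A,T} (+1)
site 5, node GI: G={T} ∪ I={C} → {C,T} (+1)
site 5, node AGIRX: ARX={A,T} ∩ GI={C,T} → {T} (+0)
site 6, node AR: A={G} ∪ R={A} → {A,G} (+1)
site 6, node ARX: AR={A,G} ∪ X={T} → {A,G,T} (+1)
site 6, node GI: G={T} ∪ I={C} → {C,T} (+1)
site 6, node AGIRX: ARX={A,G,T} ∩ GI={C,T} → {T} (+0)
per-site changes: [2, 2, 2, 3, 2, 2, 3]; total = 16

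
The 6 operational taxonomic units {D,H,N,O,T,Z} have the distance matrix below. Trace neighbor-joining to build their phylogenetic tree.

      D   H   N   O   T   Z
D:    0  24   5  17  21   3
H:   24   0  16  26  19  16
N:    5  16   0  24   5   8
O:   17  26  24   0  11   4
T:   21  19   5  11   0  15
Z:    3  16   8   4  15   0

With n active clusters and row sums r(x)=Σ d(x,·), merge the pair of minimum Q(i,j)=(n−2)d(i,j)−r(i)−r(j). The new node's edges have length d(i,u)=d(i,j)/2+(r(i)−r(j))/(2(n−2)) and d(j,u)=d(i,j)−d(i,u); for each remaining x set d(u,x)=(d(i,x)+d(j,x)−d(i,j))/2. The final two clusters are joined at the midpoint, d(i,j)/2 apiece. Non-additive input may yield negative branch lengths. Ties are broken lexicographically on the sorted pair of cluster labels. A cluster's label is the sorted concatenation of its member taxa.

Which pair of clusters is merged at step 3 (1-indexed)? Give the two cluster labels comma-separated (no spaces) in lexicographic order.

iteration 1: select O,Z (d=4, Q=-112); attach at lengths (13/2, -5/2); label the merged cluster OZ
  updated: d(D,OZ)=8, d(H,OZ)=19, d(N,OZ)=14, d(OZ,T)=11
iteration 2: select D,OZ (d=8, Q=-86); attach at lengths (5, 3); label the merged cluster DOZ
  updated: d(DOZ,H)=35/2, d(DOZ,N)=11/2, d(DOZ,T)=12
iteration 3: select DOZ,H (d=35/2, Q=-105/2); attach at lengths (35/8, 105/8); label the merged cluster DHOZ
  updated: d(DHOZ,N)=2, d(DHOZ,T)=27/4
iteration 4: select DHOZ,N (d=2, Q=-55/4); attach at lengths (15/8, 1/8); label the merged cluster DHNOZ
  updated: d(DHNOZ,T)=39/8
iteration 5: select DHNOZ,T (d=39/8); attach at lengths (39/16, 39/16); label the merged cluster DHNOTZ
final tree: ((((D:5,(O:13/2,Z:-5/2):3):35/8,H:105/8):15/8,N:1/8):39/16,T:39/16)
total length: 291/8

DOZ,H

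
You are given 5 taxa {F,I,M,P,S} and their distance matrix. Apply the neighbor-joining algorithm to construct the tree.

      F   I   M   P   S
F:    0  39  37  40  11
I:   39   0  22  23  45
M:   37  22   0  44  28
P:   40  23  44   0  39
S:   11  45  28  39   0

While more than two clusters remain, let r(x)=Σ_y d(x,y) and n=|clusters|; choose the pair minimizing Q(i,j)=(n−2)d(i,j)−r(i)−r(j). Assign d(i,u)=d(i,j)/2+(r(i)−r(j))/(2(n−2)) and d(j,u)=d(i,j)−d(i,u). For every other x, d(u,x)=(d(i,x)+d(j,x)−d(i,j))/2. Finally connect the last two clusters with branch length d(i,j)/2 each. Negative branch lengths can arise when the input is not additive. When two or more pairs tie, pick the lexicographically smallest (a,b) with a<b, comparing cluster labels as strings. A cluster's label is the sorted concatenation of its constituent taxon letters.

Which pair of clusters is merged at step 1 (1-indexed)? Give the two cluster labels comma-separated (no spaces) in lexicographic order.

F,S

1. join F+S (d=11, Q=-217) ⇒ FS; edges |F|=37/6, |S|=29/6
  updated: d(FS,I)=73/2, d(FS,M)=27, d(FS,P)=34
2. join FS+M (d=27, Q=-273/2) ⇒ FMS; edges |FS|=117/8, |M|=99/8
  updated: d(FMS,I)=63/4, d(FMS,P)=51/2
3. join FMS+I (d=63/4, Q=-257/4) ⇒ FIMS; edges |FMS|=73/8, |I|=53/8
  updated: d(FIMS,P)=131/8
4. join FIMS+P (d=131/8) ⇒ FIMPS; edges |FIMS|=131/16, |P|=131/16
final tree: ((((F:37/6,S:29/6):117/8,M:99/8):73/8,I:53/8):131/16,P:131/16)
total length: 561/8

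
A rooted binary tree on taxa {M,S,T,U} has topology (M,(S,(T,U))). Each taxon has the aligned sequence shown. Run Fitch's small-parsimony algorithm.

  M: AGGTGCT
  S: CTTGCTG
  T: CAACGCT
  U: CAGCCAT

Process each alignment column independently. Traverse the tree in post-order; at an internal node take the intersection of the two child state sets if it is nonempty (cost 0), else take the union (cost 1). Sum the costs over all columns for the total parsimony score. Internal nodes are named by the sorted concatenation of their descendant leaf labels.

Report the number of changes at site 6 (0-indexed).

site 0, node TU: T={C} ∩ U={C} → {C} (+0)
site 0, node STU: S={C} ∩ TU={C} → {C} (+0)
site 0, node MSTU: M={A} ∪ STU={C} → {A,C} (+1)
site 1, node TU: T={A} ∩ U={A} → {A} (+0)
site 1, node STU: S={T} ∪ TU={A} → {A,T} (+1)
site 1, node MSTU: M={G} ∪ STU={A,T} → {A,G,T} (+1)
site 2, node TU: T={A} ∪ U={G} → {A,G} (+1)
site 2, node STU: S={T} ∪ TU={A,G} → {A,G,T} (+1)
site 2, node MSTU: M={G} ∩ STU={A,G,T} → {G} (+0)
site 3, node TU: T={C} ∩ U={C} → {C} (+0)
site 3, node STU: S={G} ∪ TU={C} → {C,G} (+1)
site 3, node MSTU: M={T} ∪ STU={C,G} → {C,G,T} (+1)
site 4, node TU: T={G} ∪ U={C} → {C,G} (+1)
site 4, node STU: S={C} ∩ TU={C,G} → {C} (+0)
site 4, node MSTU: M={G} ∪ STU={C} → {C,G} (+1)
site 5, node TU: T={C} ∪ U={A} → {A,C} (+1)
site 5, node STU: S={T} ∪ TU={A,C} → {A,C,T} (+1)
site 5, node MSTU: M={C} ∩ STU={A,C,T} → {C} (+0)
site 6, node TU: T={T} ∩ U={T} → {T} (+0)
site 6, node STU: S={G} ∪ TU={T} → {G,T} (+1)
site 6, node MSTU: M={T} ∩ STU={G,T} → {T} (+0)
per-site changes: [1, 2, 2, 2, 2, 2, 1]; total = 12

1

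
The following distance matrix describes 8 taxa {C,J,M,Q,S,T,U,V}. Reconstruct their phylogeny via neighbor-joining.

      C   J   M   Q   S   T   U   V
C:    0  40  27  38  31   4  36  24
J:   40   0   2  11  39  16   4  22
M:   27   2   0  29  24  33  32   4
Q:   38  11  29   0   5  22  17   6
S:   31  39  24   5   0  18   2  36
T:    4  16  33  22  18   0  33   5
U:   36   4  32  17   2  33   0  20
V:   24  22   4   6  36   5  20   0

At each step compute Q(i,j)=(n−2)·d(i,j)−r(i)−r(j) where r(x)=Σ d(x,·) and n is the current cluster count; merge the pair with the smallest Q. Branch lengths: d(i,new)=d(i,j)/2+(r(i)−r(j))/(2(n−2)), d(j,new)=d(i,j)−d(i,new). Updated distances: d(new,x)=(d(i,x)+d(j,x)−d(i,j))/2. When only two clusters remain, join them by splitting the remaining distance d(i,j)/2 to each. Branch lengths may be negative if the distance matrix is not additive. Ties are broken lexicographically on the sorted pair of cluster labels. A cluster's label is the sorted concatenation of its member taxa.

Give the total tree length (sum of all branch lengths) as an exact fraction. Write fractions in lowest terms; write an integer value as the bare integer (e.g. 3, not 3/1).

1. join C+T (d=4, Q=-307) ⇒ CT; edges |C|=31/4, |T|=-15/4
  updated: d(CT,J)=26, d(CT,M)=28, d(CT,Q)=28, d(CT,S)=45/2, d(CT,U)=65/2, d(CT,V)=25/2
2. join S+U (d=2, Q=-226) ⇒ SU; edges |S|=31/10, |U|=-11/10
  updated: d(CT,SU)=53/2, d(J,SU)=41/2, d(M,SU)=27, d(Q,SU)=10, d(SU,V)=27
3. join J+M (d=2, Q=-327/2) ⇒ JM; edges |J|=-1/16, |M|=33/16
  updated: d(CT,JM)=26, d(JM,Q)=19, d(JM,SU)=91/4, d(JM,V)=12
4. join Q+SU (d=10, Q=-477/4) ⇒ QSU; edges |Q|=9/8, |SU|=71/8
  updated: d(CT,QSU)=89/4, d(JM,QSU)=127/8, d(QSU,V)=23/2
5. join CT+V (d=25/2, Q=-287/4) ⇒ CTV; edges |CT|=199/16, |V|=1/16
  updated: d(CTV,JM)=51/4, d(CTV,QSU)=85/8
6. join CTV+JM (d=51/4, Q=-157/4) ⇒ CJMTV; edges |CTV|=15/4, |JM|=9
  updated: d(CJMTV,QSU)=55/8
7. join CJMTV+QSU (d=55/8) ⇒ CJMQSTUV; edges |CJMTV|=55/16, |QSU|=55/16
final tree: ((((C:31/4,T:-15/4):199/16,V:1/16):15/4,(J:-1/16,M:33/16):9):55/16,(Q:9/8,(S:31/10,U:-11/10):71/8):55/16)
total length: 401/8

401/8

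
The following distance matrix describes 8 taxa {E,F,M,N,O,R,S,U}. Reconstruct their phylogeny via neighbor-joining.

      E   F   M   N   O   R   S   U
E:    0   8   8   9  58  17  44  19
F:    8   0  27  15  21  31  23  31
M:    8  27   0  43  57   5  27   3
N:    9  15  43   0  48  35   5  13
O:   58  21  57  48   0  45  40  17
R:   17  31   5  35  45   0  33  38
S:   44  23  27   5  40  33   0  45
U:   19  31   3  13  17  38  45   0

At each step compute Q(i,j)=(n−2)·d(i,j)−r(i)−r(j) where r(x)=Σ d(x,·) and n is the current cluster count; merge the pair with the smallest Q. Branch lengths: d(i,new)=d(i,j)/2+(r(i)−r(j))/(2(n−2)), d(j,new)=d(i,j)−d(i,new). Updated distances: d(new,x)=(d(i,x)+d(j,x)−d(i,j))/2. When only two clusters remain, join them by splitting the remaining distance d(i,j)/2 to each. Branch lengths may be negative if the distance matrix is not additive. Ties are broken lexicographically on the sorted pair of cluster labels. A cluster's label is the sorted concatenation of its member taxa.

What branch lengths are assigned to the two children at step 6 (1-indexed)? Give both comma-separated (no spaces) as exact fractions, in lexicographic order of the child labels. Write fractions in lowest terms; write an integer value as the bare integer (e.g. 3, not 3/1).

iteration 1: select N,S (d=5, Q=-355); attach at lengths (-19/12, 79/12); label the merged cluster NS
  updated: d(E,NS)=24, d(F,NS)=33/2, d(M,NS)=65/2, d(NS,O)=83/2, d(NS,R)=63/2, d(NS,U)=53/2
iteration 2: select O,U (d=17, Q=-289); attach at lengths (19, -2); label the merged cluster OU
  updated: d(E,OU)=30, d(F,OU)=35/2, d(M,OU)=43/2, d(NS,OU)=51/2, d(OU,R)=33
iteration 3: select M,R (d=5, Q=-383/2); attach at lengths (-7/16, 87/16); label the merged cluster MR
  updated: d(E,MR)=10, d(F,MR)=53/2, d(MR,NS)=59/2, d(MR,OU)=99/4
iteration 4: select E,MR (d=10, Q=-531/4); attach at lengths (15/8, 65/8); label the merged cluster EMR
  updated: d(EMR,F)=49/4, d(EMR,NS)=87/4, d(EMR,OU)=179/8
iteration 5: select EMR,F (d=49/4, Q=-625/8); attach at lengths (277/32, 115/32); label the merged cluster EFMR
  updated: d(EFMR,NS)=13, d(EFMR,OU)=221/16
iteration 6: select EFMR,NS (d=13, Q=-837/16); attach at lengths (21/32, 395/32); label the merged cluster EFMNRS
  updated: d(EFMNRS,OU)=421/32
iteration 7: select EFMNRS,OU (d=421/32); attach at lengths (421/64, 421/64); label the merged cluster EFMNORSU
final tree: ((((E:15/8,(M:-7/16,R:87/16):65/8):277/32,F:115/32):21/32,(N:-19/12,S:79/12):395/32):421/64,(O:19,U:-2):421/64)
total length: 2413/32

21/32,395/32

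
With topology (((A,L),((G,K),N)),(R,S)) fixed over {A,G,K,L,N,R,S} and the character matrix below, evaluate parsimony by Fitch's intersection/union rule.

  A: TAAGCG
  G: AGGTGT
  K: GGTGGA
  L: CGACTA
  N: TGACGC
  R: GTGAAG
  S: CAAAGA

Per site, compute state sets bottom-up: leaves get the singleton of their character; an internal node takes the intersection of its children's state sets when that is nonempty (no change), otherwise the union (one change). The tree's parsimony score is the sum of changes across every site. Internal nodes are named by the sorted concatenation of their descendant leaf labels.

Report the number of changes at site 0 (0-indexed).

5

[col 0] AL: children A:{T}, L:{C} ∪→ {C,T}; cost 1
[col 0] GK: children G:{A}, K:{G} ∪→ {A,G}; cost 1
[col 0] GKN: children GK:{A,G}, N:{T} ∪→ {A,G,T}; cost 1
[col 0] AGKLN: children AL:{C,T}, GKN:{A,G,T} ∩→ {T}; cost 0
[col 0] RS: children R:{G}, S:{C} ∪→ {C,G}; cost 1
[col 0] AGKLNRS: children AGKLN:{T}, RS:{C,G} ∪→ {C,G,T}; cost 1
[col 1] AL: children A:{A}, L:{G} ∪→ {A,G}; cost 1
[col 1] GK: children G:{G}, K:{G} ∩→ {G}; cost 0
[col 1] GKN: children GK:{G}, N:{G} ∩→ {G}; cost 0
[col 1] AGKLN: children AL:{A,G}, GKN:{G} ∩→ {G}; cost 0
[col 1] RS: children R:{T}, S:{A} ∪→ {A,T}; cost 1
[col 1] AGKLNRS: children AGKLN:{G}, RS:{A,T} ∪→ {A,G,T}; cost 1
[col 2] AL: children A:{A}, L:{A} ∩→ {A}; cost 0
[col 2] GK: children G:{G}, K:{T} ∪→ {G,T}; cost 1
[col 2] GKN: children GK:{G,T}, N:{A} ∪→ {A,G,T}; cost 1
[col 2] AGKLN: children AL:{A}, GKN:{A,G,T} ∩→ {A}; cost 0
[col 2] RS: children R:{G}, S:{A} ∪→ {A,G}; cost 1
[col 2] AGKLNRS: children AGKLN:{A}, RS:{A,G} ∩→ {A}; cost 0
[col 3] AL: children A:{G}, L:{C} ∪→ {C,G}; cost 1
[col 3] GK: children G:{T}, K:{G} ∪→ {G,T}; cost 1
[col 3] GKN: children GK:{G,T}, N:{C} ∪→ {C,G,T}; cost 1
[col 3] AGKLN: children AL:{C,G}, GKN:{C,G,T} ∩→ {C,G}; cost 0
[col 3] RS: children R:{A}, S:{A} ∩→ {A}; cost 0
[col 3] AGKLNRS: children AGKLN:{C,G}, RS:{A} ∪→ {A,C,G}; cost 1
[col 4] AL: children A:{C}, L:{T} ∪→ {C,T}; cost 1
[col 4] GK: children G:{G}, K:{G} ∩→ {G}; cost 0
[col 4] GKN: children GK:{G}, N:{G} ∩→ {G}; cost 0
[col 4] AGKLN: children AL:{C,T}, GKN:{G} ∪→ {C,G,T}; cost 1
[col 4] RS: children R:{A}, S:{G} ∪→ {A,G}; cost 1
[col 4] AGKLNRS: children AGKLN:{C,G,T}, RS:{A,G} ∩→ {G}; cost 0
[col 5] AL: children A:{G}, L:{A} ∪→ {A,G}; cost 1
[col 5] GK: children G:{T}, K:{A} ∪→ {A,T}; cost 1
[col 5] GKN: children GK:{A,T}, N:{C} ∪→ {A,C,T}; cost 1
[col 5] AGKLN: children AL:{A,G}, GKN:{A,C,T} ∩→ {A}; cost 0
[col 5] RS: children R:{G}, S:{A} ∪→ {A,G}; cost 1
[col 5] AGKLNRS: children AGKLN:{A}, RS:{A,G} ∩→ {A}; cost 0
per-site changes: [5, 3, 3, 4, 3, 4]; total = 22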